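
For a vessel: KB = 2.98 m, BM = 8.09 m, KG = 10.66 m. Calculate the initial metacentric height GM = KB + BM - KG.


Formula: GM = KB + BM - KG
Step 1 — KM = KB + BM = 2.98 + 8.09 = 11.07 m
Step 2 — GM = KM - KG = 11.07 - 10.66 = 0.41 m

0.41 m


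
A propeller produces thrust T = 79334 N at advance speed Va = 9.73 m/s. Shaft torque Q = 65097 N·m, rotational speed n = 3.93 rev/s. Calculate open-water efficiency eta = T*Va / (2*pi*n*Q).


Formula: eta = T * Va / (2 * pi * n * Q)
Step 1 — numerator = T * Va = 79334 * 9.73 = 771919.82
Step 2 — 2 * pi * n = 2 * pi * 3.93 = 24.692918
Step 3 — denominator = 24.692918 * 65097 = 1607434.88
Step 4 — eta = 771919.82 / 1607434.88 ≈ 0.48022 (5 s.f.)

0.48022


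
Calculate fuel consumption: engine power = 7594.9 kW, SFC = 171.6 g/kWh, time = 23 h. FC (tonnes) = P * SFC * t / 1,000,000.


Formula: FC (tonnes) = P * SFC * t / 1,000,000
Step 1 — P * SFC * t = 7594.9 * 171.6 * 23 = 29975551.32 g
Step 2 — FC (tonnes) = 29975551.32 / 1,000,000 ≈ 29.976 tonnes (5 s.f.)

29.976 tonnes


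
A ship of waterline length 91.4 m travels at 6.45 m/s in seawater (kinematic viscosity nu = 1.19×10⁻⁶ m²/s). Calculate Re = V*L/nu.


Formula: Re = V * L / nu
Step 1 — V * L = 6.45 * 91.4 = 589.53 m^2/s
Step 2 — Re = 589.53 / 1.19e-6 = 4.95e+08

4.95e+08


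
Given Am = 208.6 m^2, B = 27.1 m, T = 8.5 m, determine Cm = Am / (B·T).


Formula: Cm = Am / (B * T)
Step 1 — B * T = 27.1 * 8.5 = 230.35 m^2
Step 2 — Cm = 208.6 / 230.35 ≈ 0.90558 (5 s.f.)

0.90558


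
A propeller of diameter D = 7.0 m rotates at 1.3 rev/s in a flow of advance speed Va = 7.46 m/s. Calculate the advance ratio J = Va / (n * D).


Formula: J = Va / (n * D)
Step 1 — n * D = 1.3 * 7.0 = 9.1
Step 2 — J = 7.46 / 9.1 ≈ 0.81978 (5 s.f.)

0.81978


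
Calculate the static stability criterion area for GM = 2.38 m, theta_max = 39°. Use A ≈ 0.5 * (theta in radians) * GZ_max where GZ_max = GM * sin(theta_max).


Formula: GZ_max = GM * sin(theta); Area = 0.5 * theta_rad * GZ_max
Step 1 — GZ_max = 2.38 * sin(39°) = 2.38 * 0.62932 = 1.497782 m
Step 2 — theta_rad = 39 * pi/180 = 0.680678 rad
Step 3 — Area = 0.5 * 0.680678 * 1.497782 ≈ 0.50975 m·rad (5 s.f.)

0.50975 m·rad


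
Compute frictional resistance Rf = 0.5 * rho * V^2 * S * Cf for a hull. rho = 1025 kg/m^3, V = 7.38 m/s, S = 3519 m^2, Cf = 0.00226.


Formula: Rf = 0.5 * rho * V^2 * S * Cf
Step 1 — V^2 = 7.38^2 = 54.4644
Step 2 — 0.5 * rho * V^2 = 0.5 * 1025 * 54.4644 = 27913.005
Step 3 — Rf = 27913.005 * 3519 * 0.00226 ≈ 221990 N (5 s.f.)

221990 N


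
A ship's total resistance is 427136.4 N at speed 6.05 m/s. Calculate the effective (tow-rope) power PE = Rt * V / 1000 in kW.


Formula: PE = Rt * V / 1000 (kW)
Step 1 — PE (W) = 427136.4 * 6.05 = 2584175.22 W
Step 2 — PE (kW) = 2584175.22 / 1000 ≈ 2584.2 kW (5 s.f.)

2584.2 kW


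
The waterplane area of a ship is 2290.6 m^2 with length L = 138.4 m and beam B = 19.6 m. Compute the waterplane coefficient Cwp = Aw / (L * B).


Formula: Cwp = Aw / (L * B)
Step 1 — L * B = 138.4 * 19.6 = 2712.64 m^2
Step 2 — Cwp = 2290.6 / 2712.64 ≈ 0.84442 (5 s.f.)

0.84442


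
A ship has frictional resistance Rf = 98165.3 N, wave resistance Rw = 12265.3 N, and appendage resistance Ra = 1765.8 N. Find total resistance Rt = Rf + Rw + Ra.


Formula: Rt = Rf + Rw + Ra
Substituting: Rt = 98165.3 + 12265.3 + 1765.8
Result: Rt = 112196.4 N

112196.4 N


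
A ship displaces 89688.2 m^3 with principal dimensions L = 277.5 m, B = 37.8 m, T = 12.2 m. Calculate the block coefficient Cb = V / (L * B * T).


Formula: Cb = V / (L * B * T)
Step 1 — L * B * T = 277.5 * 37.8 * 12.2 = 127971.9 m^3
Step 2 — Cb = 89688.2 / 127971.9 ≈ 0.70084 (5 s.f.)

0.70084


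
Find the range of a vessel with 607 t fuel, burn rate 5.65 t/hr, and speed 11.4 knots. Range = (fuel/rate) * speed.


Formula: endurance = fuel / rate; range = endurance * speed
Step 1 — endurance = 607 / 5.65 = 107.4336 hours
Step 2 — range = 107.4336 * 11.4 ≈ 1224.7 nautical miles (5 s.f.)

1224.7 NM


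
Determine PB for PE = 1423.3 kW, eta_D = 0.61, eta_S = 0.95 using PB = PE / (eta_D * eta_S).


Formula: PB = PE / (eta_D * eta_S)
Step 1 — combined efficiency = eta_D * eta_S = 0.61 * 0.95 = 0.5795
Step 2 — PB = 1423.3 / 0.5795 ≈ 2456.1 kW (5 s.f.)

2456.1 kW


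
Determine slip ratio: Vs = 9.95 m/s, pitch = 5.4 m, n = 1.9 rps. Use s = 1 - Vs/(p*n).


Formula: s = 1 - Vs / (p * n)
Step 1 — p * n = 5.4 * 1.9 = 10.26
Step 2 — Vs / (p*n) = 9.95 / 10.26 = 0.969786 (6 d.p.)
Step 3 — s = 1 - 0.969786 = 0.030214

0.030214


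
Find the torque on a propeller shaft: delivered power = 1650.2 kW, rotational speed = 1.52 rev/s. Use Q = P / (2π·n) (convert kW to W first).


Formula: Q = P_W / (2 * pi * n)
Step 1 — P_W = 1650.2 kW * 1000 = 1650200.0 W
Step 2 — 2 * pi * n = 2 * pi * 1.52 = 9.550442
Step 3 — Q = 1650200.0 / 9.550442 ≈ 172790 N·m (5 s.f.)

172790 N·m


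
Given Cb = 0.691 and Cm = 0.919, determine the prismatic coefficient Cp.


Formula: Cp = Cb / Cm
Substituting: Cp = 0.691 / 0.919
Result: Cp ≈ 0.75190 (5 s.f.)

0.75190


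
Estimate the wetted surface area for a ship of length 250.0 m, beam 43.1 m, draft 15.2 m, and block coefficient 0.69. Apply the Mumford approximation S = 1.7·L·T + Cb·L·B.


Formula: S = 1.7*L*T + V/T with V = Cb*L*B*T, i.e. S = L * (1.7*T + Cb*B)
Step 1 — 1.7*T = 1.7 * 15.2 = 25.84 m
Step 2 — Cb*B = 0.69 * 43.1 = 29.739 m
Step 3 — 1.7*T + Cb*B = 25.84 + 29.739 = 55.579 m
Step 4 — S = 250.0 * 55.579 ≈ 13895 m^2 (5 s.f.)

13895 m^2


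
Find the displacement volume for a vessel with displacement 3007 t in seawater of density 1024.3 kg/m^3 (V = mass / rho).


Formula: V = mass / rho
Step 1 — convert tonnes to kg: 3007 t * 1000 = 3007000 kg
Step 2 — V = 3007000 / 1024.3 ≈ 2935.7 m^3 (5 s.f.)

2935.7 m^3


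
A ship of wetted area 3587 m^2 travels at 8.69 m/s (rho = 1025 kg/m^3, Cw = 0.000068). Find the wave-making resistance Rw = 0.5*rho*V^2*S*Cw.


Formula: Rw = 0.5 * rho * V^2 * S * Cw
Step 1 — V^2 = 8.69^2 = 75.5161
Step 2 — 0.5 * rho * V^2 = 0.5 * 1025 * 75.5161 = 38702.00125
Step 3 — Rw = 38702.00125 * 3587 * 0.000068 ≈ 9440.0 N (5 s.f.)

9440.0 N


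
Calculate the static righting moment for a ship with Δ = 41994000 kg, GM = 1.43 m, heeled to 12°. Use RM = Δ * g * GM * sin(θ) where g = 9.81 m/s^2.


Formula: GZ = GM * sin(theta); RM = disp * g * GZ
Step 1 — GZ = 1.43 * sin(12°) = 1.43 * 0.207912 = 0.297314 m
Step 2 — RM = 41994000 * 9.81 * 0.297314 ≈ 122480000 N·m (5 s.f.)

122480000 N·m


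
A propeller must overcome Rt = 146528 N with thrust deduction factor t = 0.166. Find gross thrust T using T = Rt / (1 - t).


Formula: T = Rt / (1 - t)
Step 1 — (1 - t) = 1 - 0.166 = 0.834
Step 2 — T = 146528 / 0.834 ≈ 175690 N (5 s.f.)

175690 N


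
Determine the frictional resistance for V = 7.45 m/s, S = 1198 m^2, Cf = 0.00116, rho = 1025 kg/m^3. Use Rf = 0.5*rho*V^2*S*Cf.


Formula: Rf = 0.5 * rho * V^2 * S * Cf
Step 1 — V^2 = 7.45^2 = 55.5025
Step 2 — 0.5 * rho * V^2 = 0.5 * 1025 * 55.5025 = 28445.03125
Step 3 — Rf = 28445.03125 * 1198 * 0.00116 ≈ 39529 N (5 s.f.)

39529 N


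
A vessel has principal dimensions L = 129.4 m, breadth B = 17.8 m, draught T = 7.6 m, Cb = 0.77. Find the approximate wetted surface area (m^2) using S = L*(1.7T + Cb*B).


Formula: S = 1.7*L*T + V/T with V = Cb*L*B*T, i.e. S = L * (1.7*T + Cb*B)
Step 1 — 1.7*T = 1.7 * 7.6 = 12.92 m
Step 2 — Cb*B = 0.77 * 17.8 = 13.706 m
Step 3 — 1.7*T + Cb*B = 12.92 + 13.706 = 26.626 m
Step 4 — S = 129.4 * 26.626 ≈ 3445.4 m^2 (5 s.f.)

3445.4 m^2


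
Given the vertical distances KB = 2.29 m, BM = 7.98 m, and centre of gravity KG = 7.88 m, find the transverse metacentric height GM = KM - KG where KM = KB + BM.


Formula: GM = KB + BM - KG
Step 1 — KM = KB + BM = 2.29 + 7.98 = 10.27 m
Step 2 — GM = KM - KG = 10.27 - 7.88 = 2.39 m

2.39 m


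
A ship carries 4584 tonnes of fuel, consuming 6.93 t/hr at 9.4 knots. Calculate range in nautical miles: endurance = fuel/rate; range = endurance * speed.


Formula: endurance = fuel / rate; range = endurance * speed
Step 1 — endurance = 4584 / 6.93 = 661.4719 hours
Step 2 — range = 661.4719 * 9.4 ≈ 6217.8 nautical miles (5 s.f.)

6217.8 NM


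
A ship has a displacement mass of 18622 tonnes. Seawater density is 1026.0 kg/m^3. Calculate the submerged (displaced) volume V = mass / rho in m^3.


Formula: V = mass / rho
Step 1 — convert tonnes to kg: 18622 t * 1000 = 18622000 kg
Step 2 — V = 18622000 / 1026.0 ≈ 18150 m^3 (5 s.f.)

18150 m^3


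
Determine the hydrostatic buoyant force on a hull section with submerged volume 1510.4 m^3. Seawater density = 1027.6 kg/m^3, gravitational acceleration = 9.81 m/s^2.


Formula: Fb = rho * g * V
Substituting: Fb = 1027.6 * 9.81 * 1510.4
Intermediate: 1027.6 * 9.81 = 10080.756
Result: Fb = 10080.756 * 1510.4 ≈ 15226000 N (5 s.f.)

15226000 N


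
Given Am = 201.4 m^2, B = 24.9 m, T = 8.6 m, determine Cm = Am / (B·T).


Formula: Cm = Am / (B * T)
Step 1 — B * T = 24.9 * 8.6 = 214.14 m^2
Step 2 — Cm = 201.4 / 214.14 ≈ 0.94051 (5 s.f.)

0.94051


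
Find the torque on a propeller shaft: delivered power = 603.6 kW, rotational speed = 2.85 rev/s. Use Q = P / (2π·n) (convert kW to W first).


Formula: Q = P_W / (2 * pi * n)
Step 1 — P_W = 603.6 kW * 1000 = 603600.0 W
Step 2 — 2 * pi * n = 2 * pi * 2.85 = 17.907078
Step 3 — Q = 603600.0 / 17.907078 ≈ 33707 N·m (5 s.f.)

33707 N·m


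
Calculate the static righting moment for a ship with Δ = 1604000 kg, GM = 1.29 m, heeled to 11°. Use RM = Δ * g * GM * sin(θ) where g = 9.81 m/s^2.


Formula: GZ = GM * sin(theta); RM = disp * g * GZ
Step 1 — GZ = 1.29 * sin(11°) = 1.29 * 0.190809 = 0.246144 m
Step 2 — RM = 1604000 * 9.81 * 0.246144 ≈ 3873100 N·m (5 s.f.)

3873100 N·m


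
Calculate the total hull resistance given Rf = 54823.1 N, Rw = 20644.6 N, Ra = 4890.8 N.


Formula: Rt = Rf + Rw + Ra
Substituting: Rt = 54823.1 + 20644.6 + 4890.8
Result: Rt = 80358.5 N

80358.5 N


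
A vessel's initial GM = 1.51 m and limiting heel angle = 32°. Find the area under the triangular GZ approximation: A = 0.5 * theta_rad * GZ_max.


Formula: GZ_max = GM * sin(theta); Area = 0.5 * theta_rad * GZ_max
Step 1 — GZ_max = 1.51 * sin(32°) = 1.51 * 0.529919 = 0.800178 m
Step 2 — theta_rad = 32 * pi/180 = 0.558505 rad
Step 3 — Area = 0.5 * 0.558505 * 0.800178 ≈ 0.22345 m·rad (5 s.f.)

0.22345 m·rad


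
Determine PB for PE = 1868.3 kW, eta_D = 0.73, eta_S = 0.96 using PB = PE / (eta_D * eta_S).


Formula: PB = PE / (eta_D * eta_S)
Step 1 — combined efficiency = eta_D * eta_S = 0.73 * 0.96 = 0.7008
Step 2 — PB = 1868.3 / 0.7008 ≈ 2666.0 kW (5 s.f.)

2666.0 kW


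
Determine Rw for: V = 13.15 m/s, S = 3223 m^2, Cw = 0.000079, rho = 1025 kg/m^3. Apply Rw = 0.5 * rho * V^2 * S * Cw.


Formula: Rw = 0.5 * rho * V^2 * S * Cw
Step 1 — V^2 = 13.15^2 = 172.9225
Step 2 — 0.5 * rho * V^2 = 0.5 * 1025 * 172.9225 = 88622.78125
Step 3 — Rw = 88622.78125 * 3223 * 0.000079 ≈ 22565 N (5 s.f.)

22565 N


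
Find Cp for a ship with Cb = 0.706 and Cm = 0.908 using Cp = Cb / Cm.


Formula: Cp = Cb / Cm
Substituting: Cp = 0.706 / 0.908
Result: Cp ≈ 0.77753 (5 s.f.)

0.77753


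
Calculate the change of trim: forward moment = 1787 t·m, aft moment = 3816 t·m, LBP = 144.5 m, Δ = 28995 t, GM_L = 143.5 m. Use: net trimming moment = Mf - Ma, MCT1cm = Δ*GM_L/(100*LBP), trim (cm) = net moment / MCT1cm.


Formula: net trimming moment = Mf - Ma; MCT1cm = Δ*GM_L/(100*LBP); trim = net moment / MCT1cm
Step 1 — net trimming moment = 1787 - 3816 = -2029 t·m
Step 2 — MCT1cm = 28995 * 143.5 / (100 * 144.5) = 287.9434 t·m/cm
Step 3 — trim = -2029 / 287.9434 ≈ -7.0465 cm (5 s.f.)

-7.0465 cm


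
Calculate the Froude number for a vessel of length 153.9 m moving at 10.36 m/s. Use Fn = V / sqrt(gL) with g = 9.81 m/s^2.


Formula: Fn = V / sqrt(g * L)
Step 1 — g * L = 9.81 * 153.9 = 1509.759
Step 2 — sqrt(g * L) = sqrt(1509.759) = 38.855617
Step 3 — Fn = 10.36 / 38.855617 ≈ 0.26663 (5 s.f.)

0.26663


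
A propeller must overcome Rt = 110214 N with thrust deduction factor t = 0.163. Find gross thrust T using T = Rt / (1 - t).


Formula: T = Rt / (1 - t)
Step 1 — (1 - t) = 1 - 0.163 = 0.837
Step 2 — T = 110214 / 0.837 ≈ 131680 N (5 s.f.)

131680 N


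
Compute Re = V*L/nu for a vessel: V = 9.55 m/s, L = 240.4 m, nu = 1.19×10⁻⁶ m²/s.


Formula: Re = V * L / nu
Step 1 — V * L = 9.55 * 240.4 = 2295.82 m^2/s
Step 2 — Re = 2295.82 / 1.19e-6 = 1.93e+09

1.93e+09


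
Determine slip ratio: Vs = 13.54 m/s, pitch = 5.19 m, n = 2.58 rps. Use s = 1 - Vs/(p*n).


Formula: s = 1 - Vs / (p * n)
Step 1 — p * n = 5.19 * 2.58 = 13.3902
Step 2 — Vs / (p*n) = 13.54 / 13.3902 = 1.011187 (6 d.p.)
Step 3 — s = 1 - 1.011187 = -0.011187

-0.011187


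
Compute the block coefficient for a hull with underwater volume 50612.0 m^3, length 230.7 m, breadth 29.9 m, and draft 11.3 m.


Formula: Cb = V / (L * B * T)
Step 1 — L * B * T = 230.7 * 29.9 * 11.3 = 77946.609 m^3
Step 2 — Cb = 50612.0 / 77946.609 ≈ 0.64932 (5 s.f.)

0.64932


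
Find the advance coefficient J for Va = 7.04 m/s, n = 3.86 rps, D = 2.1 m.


Formula: J = Va / (n * D)
Step 1 — n * D = 3.86 * 2.1 = 8.106
Step 2 — J = 7.04 / 8.106 ≈ 0.86849 (5 s.f.)

0.86849


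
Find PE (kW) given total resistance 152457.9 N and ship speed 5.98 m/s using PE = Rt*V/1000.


Formula: PE = Rt * V / 1000 (kW)
Step 1 — PE (W) = 152457.9 * 5.98 = 911698.242 W
Step 2 — PE (kW) = 911698.242 / 1000 ≈ 911.70 kW (5 s.f.)

911.70 kW


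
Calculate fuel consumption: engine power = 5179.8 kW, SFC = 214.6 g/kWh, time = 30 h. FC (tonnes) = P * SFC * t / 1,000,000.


Formula: FC (tonnes) = P * SFC * t / 1,000,000
Step 1 — P * SFC * t = 5179.8 * 214.6 * 30 = 33347552.4 g
Step 2 — FC (tonnes) = 33347552.4 / 1,000,000 ≈ 33.348 tonnes (5 s.f.)

33.348 tonnes


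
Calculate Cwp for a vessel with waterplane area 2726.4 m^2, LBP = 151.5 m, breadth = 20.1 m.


Formula: Cwp = Aw / (L * B)
Step 1 — L * B = 151.5 * 20.1 = 3045.15 m^2
Step 2 — Cwp = 2726.4 / 3045.15 ≈ 0.89533 (5 s.f.)

0.89533


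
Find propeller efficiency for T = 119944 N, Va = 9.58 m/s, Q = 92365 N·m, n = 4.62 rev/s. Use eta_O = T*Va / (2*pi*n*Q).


Formula: eta = T * Va / (2 * pi * n * Q)
Step 1 — numerator = T * Va = 119944 * 9.58 = 1149063.52
Step 2 — 2 * pi * n = 2 * pi * 4.62 = 29.028316
Step 3 — denominator = 29.028316 * 92365 = 2681200.41
Step 4 — eta = 1149063.52 / 2681200.41 ≈ 0.42856 (5 s.f.)

0.42856


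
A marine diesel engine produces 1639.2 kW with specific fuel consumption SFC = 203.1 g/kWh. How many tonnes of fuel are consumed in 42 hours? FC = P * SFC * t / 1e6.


Formula: FC (tonnes) = P * SFC * t / 1,000,000
Step 1 — P * SFC * t = 1639.2 * 203.1 * 42 = 13982703.84 g
Step 2 — FC (tonnes) = 13982703.84 / 1,000,000 ≈ 13.983 tonnes (5 s.f.)

13.983 tonnes


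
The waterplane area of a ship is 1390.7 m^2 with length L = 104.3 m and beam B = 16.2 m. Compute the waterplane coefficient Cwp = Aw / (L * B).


Formula: Cwp = Aw / (L * B)
Step 1 — L * B = 104.3 * 16.2 = 1689.66 m^2
Step 2 — Cwp = 1390.7 / 1689.66 ≈ 0.82306 (5 s.f.)

0.82306


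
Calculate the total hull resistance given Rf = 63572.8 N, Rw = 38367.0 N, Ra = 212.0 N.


Formula: Rt = Rf + Rw + Ra
Substituting: Rt = 63572.8 + 38367.0 + 212.0
Result: Rt = 102151.8 N

102151.8 N


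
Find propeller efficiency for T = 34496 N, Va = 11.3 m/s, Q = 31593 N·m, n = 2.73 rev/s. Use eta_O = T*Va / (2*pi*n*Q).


Formula: eta = T * Va / (2 * pi * n * Q)
Step 1 — numerator = T * Va = 34496 * 11.3 = 389804.8
Step 2 — 2 * pi * n = 2 * pi * 2.73 = 17.153096
Step 3 — denominator = 17.153096 * 31593 = 541917.76
Step 4 — eta = 389804.8 / 541917.76 ≈ 0.71931 (5 s.f.)

0.71931


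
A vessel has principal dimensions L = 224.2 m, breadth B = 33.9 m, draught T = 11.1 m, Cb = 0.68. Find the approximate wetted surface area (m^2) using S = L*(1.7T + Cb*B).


Formula: S = 1.7*L*T + V/T with V = Cb*L*B*T, i.e. S = L * (1.7*T + Cb*B)
Step 1 — 1.7*T = 1.7 * 11.1 = 18.87 m
Step 2 — Cb*B = 0.68 * 33.9 = 23.052 m
Step 3 — 1.7*T + Cb*B = 18.87 + 23.052 = 41.922 m
Step 4 — S = 224.2 * 41.922 ≈ 9398.9 m^2 (5 s.f.)

9398.9 m^2


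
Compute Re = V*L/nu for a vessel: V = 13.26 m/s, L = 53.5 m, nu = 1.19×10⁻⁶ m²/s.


Formula: Re = V * L / nu
Step 1 — V * L = 13.26 * 53.5 = 709.41 m^2/s
Step 2 — Re = 709.41 / 1.19e-6 = 5.96e+08

5.96e+08


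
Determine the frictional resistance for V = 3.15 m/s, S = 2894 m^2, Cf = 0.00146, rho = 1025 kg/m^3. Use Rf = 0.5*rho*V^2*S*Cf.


Formula: Rf = 0.5 * rho * V^2 * S * Cf
Step 1 — V^2 = 3.15^2 = 9.9225
Step 2 — 0.5 * rho * V^2 = 0.5 * 1025 * 9.9225 = 5085.28125
Step 3 — Rf = 5085.28125 * 2894 * 0.00146 ≈ 21487 N (5 s.f.)

21487 N


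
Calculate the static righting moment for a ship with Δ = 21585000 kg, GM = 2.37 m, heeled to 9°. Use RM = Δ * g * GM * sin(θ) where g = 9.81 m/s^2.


Formula: GZ = GM * sin(theta); RM = disp * g * GZ
Step 1 — GZ = 2.37 * sin(9°) = 2.37 * 0.156434 = 0.370749 m
Step 2 — RM = 21585000 * 9.81 * 0.370749 ≈ 78506000 N·m (5 s.f.)

78506000 N·m


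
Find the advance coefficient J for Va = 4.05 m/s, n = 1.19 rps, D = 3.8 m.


Formula: J = Va / (n * D)
Step 1 — n * D = 1.19 * 3.8 = 4.522
Step 2 — J = 4.05 / 4.522 ≈ 0.89562 (5 s.f.)

0.89562


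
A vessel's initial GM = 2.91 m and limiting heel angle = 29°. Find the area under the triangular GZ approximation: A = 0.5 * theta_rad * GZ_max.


Formula: GZ_max = GM * sin(theta); Area = 0.5 * theta_rad * GZ_max
Step 1 — GZ_max = 2.91 * sin(29°) = 2.91 * 0.48481 = 1.410797 m
Step 2 — theta_rad = 29 * pi/180 = 0.506145 rad
Step 3 — Area = 0.5 * 0.506145 * 1.410797 ≈ 0.35703 m·rad (5 s.f.)

0.35703 m·rad


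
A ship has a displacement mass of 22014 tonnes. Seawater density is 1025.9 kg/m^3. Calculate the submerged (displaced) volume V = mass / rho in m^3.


Formula: V = mass / rho
Step 1 — convert tonnes to kg: 22014 t * 1000 = 22014000 kg
Step 2 — V = 22014000 / 1025.9 ≈ 21458 m^3 (5 s.f.)

21458 m^3


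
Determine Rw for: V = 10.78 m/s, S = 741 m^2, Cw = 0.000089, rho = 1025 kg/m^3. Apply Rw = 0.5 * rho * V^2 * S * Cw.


Formula: Rw = 0.5 * rho * V^2 * S * Cw
Step 1 — V^2 = 10.78^2 = 116.2084
Step 2 — 0.5 * rho * V^2 = 0.5 * 1025 * 116.2084 = 59556.805
Step 3 — Rw = 59556.805 * 741 * 0.000089 ≈ 3927.7 N (5 s.f.)

3927.7 N


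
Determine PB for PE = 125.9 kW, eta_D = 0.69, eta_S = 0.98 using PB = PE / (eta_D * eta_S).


Formula: PB = PE / (eta_D * eta_S)
Step 1 — combined efficiency = eta_D * eta_S = 0.69 * 0.98 = 0.6762
Step 2 — PB = 125.9 / 0.6762 ≈ 186.19 kW (5 s.f.)

186.19 kW


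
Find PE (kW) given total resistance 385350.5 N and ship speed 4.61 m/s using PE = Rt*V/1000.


Formula: PE = Rt * V / 1000 (kW)
Step 1 — PE (W) = 385350.5 * 4.61 = 1776465.805 W
Step 2 — PE (kW) = 1776465.805 / 1000 ≈ 1776.5 kW (5 s.f.)

1776.5 kW


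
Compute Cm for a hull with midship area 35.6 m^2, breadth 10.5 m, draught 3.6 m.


Formula: Cm = Am / (B * T)
Step 1 — B * T = 10.5 * 3.6 = 37.8 m^2
Step 2 — Cm = 35.6 / 37.8 ≈ 0.94180 (5 s.f.)

0.94180


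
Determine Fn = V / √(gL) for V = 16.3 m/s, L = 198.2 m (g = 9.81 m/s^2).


Formula: Fn = V / sqrt(g * L)
Step 1 — g * L = 9.81 * 198.2 = 1944.342
Step 2 — sqrt(g * L) = sqrt(1944.342) = 44.094694
Step 3 — Fn = 16.3 / 44.094694 ≈ 0.36966 (5 s.f.)

0.36966


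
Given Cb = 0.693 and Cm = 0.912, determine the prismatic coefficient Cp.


Formula: Cp = Cb / Cm
Substituting: Cp = 0.693 / 0.912
Result: Cp ≈ 0.75987 (5 s.f.)

0.75987


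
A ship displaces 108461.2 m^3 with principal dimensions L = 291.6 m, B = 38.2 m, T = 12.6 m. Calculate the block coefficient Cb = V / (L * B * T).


Formula: Cb = V / (L * B * T)
Step 1 — L * B * T = 291.6 * 38.2 * 12.6 = 140352.912 m^3
Step 2 — Cb = 108461.2 / 140352.912 ≈ 0.77277 (5 s.f.)

0.77277


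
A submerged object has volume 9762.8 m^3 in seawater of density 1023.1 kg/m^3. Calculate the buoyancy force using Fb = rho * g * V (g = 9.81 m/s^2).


Formula: Fb = rho * g * V
Substituting: Fb = 1023.1 * 9.81 * 9762.8
Intermediate: 1023.1 * 9.81 = 10036.611
Result: Fb = 10036.611 * 9762.8 ≈ 97985000 N (5 s.f.)

97985000 N


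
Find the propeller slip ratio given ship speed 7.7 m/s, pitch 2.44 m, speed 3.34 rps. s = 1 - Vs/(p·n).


Formula: s = 1 - Vs / (p * n)
Step 1 — p * n = 2.44 * 3.34 = 8.1496
Step 2 — Vs / (p*n) = 7.7 / 8.1496 = 0.944832 (6 d.p.)
Step 3 — s = 1 - 0.944832 = 0.055168

0.055168


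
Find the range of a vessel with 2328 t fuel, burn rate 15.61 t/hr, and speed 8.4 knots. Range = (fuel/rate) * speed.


Formula: endurance = fuel / rate; range = endurance * speed
Step 1 — endurance = 2328 / 15.61 = 149.1352 hours
Step 2 — range = 149.1352 * 8.4 ≈ 1252.7 nautical miles (5 s.f.)

1252.7 NM


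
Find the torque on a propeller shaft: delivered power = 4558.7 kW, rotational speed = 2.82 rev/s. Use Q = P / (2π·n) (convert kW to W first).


Formula: Q = P_W / (2 * pi * n)
Step 1 — P_W = 4558.7 kW * 1000 = 4558700.0 W
Step 2 — 2 * pi * n = 2 * pi * 2.82 = 17.718583
Step 3 — Q = 4558700.0 / 17.718583 ≈ 257280 N·m (5 s.f.)

257280 N·m


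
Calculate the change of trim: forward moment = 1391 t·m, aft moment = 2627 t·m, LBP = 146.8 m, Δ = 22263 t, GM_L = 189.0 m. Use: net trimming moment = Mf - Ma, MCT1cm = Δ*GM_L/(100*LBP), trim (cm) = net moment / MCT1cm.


Formula: net trimming moment = Mf - Ma; MCT1cm = Δ*GM_L/(100*LBP); trim = net moment / MCT1cm
Step 1 — net trimming moment = 1391 - 2627 = -1236 t·m
Step 2 — MCT1cm = 22263 * 189.0 / (100 * 146.8) = 286.6285 t·m/cm
Step 3 — trim = -1236 / 286.6285 ≈ -4.3122 cm (5 s.f.)

-4.3122 cm


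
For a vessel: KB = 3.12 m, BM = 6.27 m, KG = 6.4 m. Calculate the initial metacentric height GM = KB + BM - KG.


Formula: GM = KB + BM - KG
Step 1 — KM = KB + BM = 3.12 + 6.27 = 9.39 m
Step 2 — GM = KM - KG = 9.39 - 6.4 = 2.99 m

2.99 m


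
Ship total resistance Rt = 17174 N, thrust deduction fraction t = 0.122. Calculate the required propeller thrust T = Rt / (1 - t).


Formula: T = Rt / (1 - t)
Step 1 — (1 - t) = 1 - 0.122 = 0.878
Step 2 — T = 17174 / 0.878 ≈ 19560 N (5 s.f.)

19560 N


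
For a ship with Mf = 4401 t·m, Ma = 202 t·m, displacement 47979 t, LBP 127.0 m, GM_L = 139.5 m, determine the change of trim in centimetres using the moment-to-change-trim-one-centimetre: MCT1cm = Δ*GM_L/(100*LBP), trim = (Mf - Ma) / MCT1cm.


Formula: net trimming moment = Mf - Ma; MCT1cm = Δ*GM_L/(100*LBP); trim = net moment / MCT1cm
Step 1 — net trimming moment = 4401 - 202 = 4199 t·m
Step 2 — MCT1cm = 47979 * 139.5 / (100 * 127.0) = 527.0134 t·m/cm
Step 3 — trim = 4199 / 527.0134 ≈ 7.9675 cm (5 s.f.)

7.9675 cm


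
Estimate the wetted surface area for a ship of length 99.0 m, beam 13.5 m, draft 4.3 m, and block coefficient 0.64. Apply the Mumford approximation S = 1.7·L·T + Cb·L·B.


Formula: S = 1.7*L*T + V/T with V = Cb*L*B*T, i.e. S = L * (1.7*T + Cb*B)
Step 1 — 1.7*T = 1.7 * 4.3 = 7.31 m
Step 2 — Cb*B = 0.64 * 13.5 = 8.64 m
Step 3 — 1.7*T + Cb*B = 7.31 + 8.64 = 15.95 m
Step 4 — S = 99.0 * 15.95 ≈ 1579.0 m^2 (5 s.f.)

1579.0 m^2


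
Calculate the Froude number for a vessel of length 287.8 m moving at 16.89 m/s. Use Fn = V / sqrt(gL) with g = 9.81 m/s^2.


Formula: Fn = V / sqrt(g * L)
Step 1 — g * L = 9.81 * 287.8 = 2823.318
Step 2 — sqrt(g * L) = sqrt(2823.318) = 53.134904
Step 3 — Fn = 16.89 / 53.134904 ≈ 0.31787 (5 s.f.)

0.31787


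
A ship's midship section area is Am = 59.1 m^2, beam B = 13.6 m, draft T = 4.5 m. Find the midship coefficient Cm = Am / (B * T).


Formula: Cm = Am / (B * T)
Step 1 — B * T = 13.6 * 4.5 = 61.2 m^2
Step 2 — Cm = 59.1 / 61.2 ≈ 0.96569 (5 s.f.)

0.96569


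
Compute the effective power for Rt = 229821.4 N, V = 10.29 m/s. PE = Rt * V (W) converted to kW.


Formula: PE = Rt * V / 1000 (kW)
Step 1 — PE (W) = 229821.4 * 10.29 = 2364862.206 W
Step 2 — PE (kW) = 2364862.206 / 1000 ≈ 2364.9 kW (5 s.f.)

2364.9 kW


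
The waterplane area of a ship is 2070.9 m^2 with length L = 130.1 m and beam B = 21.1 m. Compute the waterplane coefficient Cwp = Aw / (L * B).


Formula: Cwp = Aw / (L * B)
Step 1 — L * B = 130.1 * 21.1 = 2745.11 m^2
Step 2 — Cwp = 2070.9 / 2745.11 ≈ 0.75440 (5 s.f.)

0.75440


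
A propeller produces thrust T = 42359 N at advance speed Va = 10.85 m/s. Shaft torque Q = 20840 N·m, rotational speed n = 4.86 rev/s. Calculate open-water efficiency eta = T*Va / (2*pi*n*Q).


Formula: eta = T * Va / (2 * pi * n * Q)
Step 1 — numerator = T * Va = 42359 * 10.85 = 459595.15
Step 2 — 2 * pi * n = 2 * pi * 4.86 = 30.536281
Step 3 — denominator = 30.536281 * 20840 = 636376.1
Step 4 — eta = 459595.15 / 636376.1 ≈ 0.72221 (5 s.f.)

0.72221


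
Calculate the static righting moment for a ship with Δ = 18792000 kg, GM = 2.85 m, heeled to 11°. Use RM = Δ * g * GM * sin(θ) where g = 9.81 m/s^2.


Formula: GZ = GM * sin(theta); RM = disp * g * GZ
Step 1 — GZ = 2.85 * sin(11°) = 2.85 * 0.190809 = 0.543806 m
Step 2 — RM = 18792000 * 9.81 * 0.543806 ≈ 100250000 N·m (5 s.f.)

100250000 N·m


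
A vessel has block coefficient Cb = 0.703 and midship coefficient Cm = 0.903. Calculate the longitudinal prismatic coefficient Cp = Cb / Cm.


Formula: Cp = Cb / Cm
Substituting: Cp = 0.703 / 0.903
Result: Cp ≈ 0.77852 (5 s.f.)

0.77852


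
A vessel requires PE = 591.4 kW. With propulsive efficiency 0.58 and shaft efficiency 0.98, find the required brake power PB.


Formula: PB = PE / (eta_D * eta_S)
Step 1 — combined efficiency = eta_D * eta_S = 0.58 * 0.98 = 0.5684
Step 2 — PB = 591.4 / 0.5684 ≈ 1040.5 kW (5 s.f.)

1040.5 kW


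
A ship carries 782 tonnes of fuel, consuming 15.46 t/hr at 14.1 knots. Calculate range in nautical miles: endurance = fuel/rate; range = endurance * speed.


Formula: endurance = fuel / rate; range = endurance * speed
Step 1 — endurance = 782 / 15.46 = 50.5821 hours
Step 2 — range = 50.5821 * 14.1 ≈ 713.21 nautical miles (5 s.f.)

713.21 NM


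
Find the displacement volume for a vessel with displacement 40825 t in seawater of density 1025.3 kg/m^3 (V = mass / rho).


Formula: V = mass / rho
Step 1 — convert tonnes to kg: 40825 t * 1000 = 40825000 kg
Step 2 — V = 40825000 / 1025.3 ≈ 39818 m^3 (5 s.f.)

39818 m^3


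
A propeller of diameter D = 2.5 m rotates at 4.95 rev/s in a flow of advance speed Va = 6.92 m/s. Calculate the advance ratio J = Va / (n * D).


Formula: J = Va / (n * D)
Step 1 — n * D = 4.95 * 2.5 = 12.375
Step 2 — J = 6.92 / 12.375 ≈ 0.55919 (5 s.f.)

0.55919


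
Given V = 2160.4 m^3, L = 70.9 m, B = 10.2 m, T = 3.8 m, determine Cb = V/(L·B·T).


Formula: Cb = V / (L * B * T)
Step 1 — L * B * T = 70.9 * 10.2 * 3.8 = 2748.084 m^3
Step 2 — Cb = 2160.4 / 2748.084 ≈ 0.78615 (5 s.f.)

0.78615


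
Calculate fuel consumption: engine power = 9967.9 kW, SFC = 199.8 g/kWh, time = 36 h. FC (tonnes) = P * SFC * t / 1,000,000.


Formula: FC (tonnes) = P * SFC * t / 1,000,000
Step 1 — P * SFC * t = 9967.9 * 199.8 * 36 = 71697111.12 g
Step 2 — FC (tonnes) = 71697111.12 / 1,000,000 ≈ 71.697 tonnes (5 s.f.)

71.697 tonnes


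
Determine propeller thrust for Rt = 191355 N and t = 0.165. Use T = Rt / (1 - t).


Formula: T = Rt / (1 - t)
Step 1 — (1 - t) = 1 - 0.165 = 0.835
Step 2 — T = 191355 / 0.835 ≈ 229170 N (5 s.f.)

229170 N


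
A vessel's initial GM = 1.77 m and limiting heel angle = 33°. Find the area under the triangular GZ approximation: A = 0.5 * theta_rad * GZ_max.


Formula: GZ_max = GM * sin(theta); Area = 0.5 * theta_rad * GZ_max
Step 1 — GZ_max = 1.77 * sin(33°) = 1.77 * 0.544639 = 0.964011 m
Step 2 — theta_rad = 33 * pi/180 = 0.575959 rad
Step 3 — Area = 0.5 * 0.575959 * 0.964011 ≈ 0.27762 m·rad (5 s.f.)

0.27762 m·rad


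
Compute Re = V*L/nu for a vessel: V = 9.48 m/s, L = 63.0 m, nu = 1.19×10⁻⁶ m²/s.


Formula: Re = V * L / nu
Step 1 — V * L = 9.48 * 63.0 = 597.24 m^2/s
Step 2 — Re = 597.24 / 1.19e-6 = 5.02e+08

5.02e+08


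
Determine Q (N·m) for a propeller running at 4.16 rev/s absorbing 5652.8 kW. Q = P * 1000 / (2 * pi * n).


Formula: Q = P_W / (2 * pi * n)
Step 1 — P_W = 5652.8 kW * 1000 = 5652800.0 W
Step 2 — 2 * pi * n = 2 * pi * 4.16 = 26.138051
Step 3 — Q = 5652800.0 / 26.138051 ≈ 216270 N·m (5 s.f.)

216270 N·m


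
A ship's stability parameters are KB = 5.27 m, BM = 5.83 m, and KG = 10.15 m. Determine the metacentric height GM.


Formula: GM = KB + BM - KG
Step 1 — KM = KB + BM = 5.27 + 5.83 = 11.1 m
Step 2 — GM = KM - KG = 11.1 - 10.15 = 0.95 m

0.95 m


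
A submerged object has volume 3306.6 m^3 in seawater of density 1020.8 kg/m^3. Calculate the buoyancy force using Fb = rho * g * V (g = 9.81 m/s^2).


Formula: Fb = rho * g * V
Substituting: Fb = 1020.8 * 9.81 * 3306.6
Intermediate: 1020.8 * 9.81 = 10014.048
Result: Fb = 10014.048 * 3306.6 ≈ 33112000 N (5 s.f.)

33112000 N


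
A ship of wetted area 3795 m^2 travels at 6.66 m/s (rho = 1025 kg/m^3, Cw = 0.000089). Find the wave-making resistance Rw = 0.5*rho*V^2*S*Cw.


Formula: Rw = 0.5 * rho * V^2 * S * Cw
Step 1 — V^2 = 6.66^2 = 44.3556
Step 2 — 0.5 * rho * V^2 = 0.5 * 1025 * 44.3556 = 22732.245
Step 3 — Rw = 22732.245 * 3795 * 0.000089 ≈ 7677.9 N (5 s.f.)

7677.9 N


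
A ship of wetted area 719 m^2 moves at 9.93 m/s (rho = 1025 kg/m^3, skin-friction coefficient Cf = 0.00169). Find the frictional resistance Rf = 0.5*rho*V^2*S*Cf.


Formula: Rf = 0.5 * rho * V^2 * S * Cf
Step 1 — V^2 = 9.93^2 = 98.6049
Step 2 — 0.5 * rho * V^2 = 0.5 * 1025 * 98.6049 = 50535.01125
Step 3 — Rf = 50535.01125 * 719 * 0.00169 ≈ 61406 N (5 s.f.)

61406 N


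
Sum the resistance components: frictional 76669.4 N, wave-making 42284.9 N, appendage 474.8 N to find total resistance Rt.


Formula: Rt = Rf + Rw + Ra
Substituting: Rt = 76669.4 + 42284.9 + 474.8
Result: Rt = 119429.1 N

119429.1 N


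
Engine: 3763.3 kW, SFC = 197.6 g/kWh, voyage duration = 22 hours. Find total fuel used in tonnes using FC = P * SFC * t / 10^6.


Formula: FC (tonnes) = P * SFC * t / 1,000,000
Step 1 — P * SFC * t = 3763.3 * 197.6 * 22 = 16359817.76 g
Step 2 — FC (tonnes) = 16359817.76 / 1,000,000 ≈ 16.360 tonnes (5 s.f.)

16.360 tonnes


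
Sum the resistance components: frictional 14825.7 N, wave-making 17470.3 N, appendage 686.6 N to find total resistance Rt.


Formula: Rt = Rf + Rw + Ra
Substituting: Rt = 14825.7 + 17470.3 + 686.6
Result: Rt = 32982.6 N

32982.6 N


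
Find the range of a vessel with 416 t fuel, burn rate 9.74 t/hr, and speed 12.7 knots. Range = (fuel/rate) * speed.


Formula: endurance = fuel / rate; range = endurance * speed
Step 1 — endurance = 416 / 9.74 = 42.7105 hours
Step 2 — range = 42.7105 * 12.7 ≈ 542.42 nautical miles (5 s.f.)

542.42 NM


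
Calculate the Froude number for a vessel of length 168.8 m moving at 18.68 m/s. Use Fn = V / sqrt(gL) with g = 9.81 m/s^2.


Formula: Fn = V / sqrt(g * L)
Step 1 — g * L = 9.81 * 168.8 = 1655.928
Step 2 — sqrt(g * L) = sqrt(1655.928) = 40.693095
Step 3 — Fn = 18.68 / 40.693095 ≈ 0.45905 (5 s.f.)

0.45905


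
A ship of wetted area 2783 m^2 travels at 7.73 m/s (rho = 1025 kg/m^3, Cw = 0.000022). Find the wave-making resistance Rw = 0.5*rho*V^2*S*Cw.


Formula: Rw = 0.5 * rho * V^2 * S * Cw
Step 1 — V^2 = 7.73^2 = 59.7529
Step 2 — 0.5 * rho * V^2 = 0.5 * 1025 * 59.7529 = 30623.36125
Step 3 — Rw = 30623.36125 * 2783 * 0.000022 ≈ 1874.9 N (5 s.f.)

1874.9 N


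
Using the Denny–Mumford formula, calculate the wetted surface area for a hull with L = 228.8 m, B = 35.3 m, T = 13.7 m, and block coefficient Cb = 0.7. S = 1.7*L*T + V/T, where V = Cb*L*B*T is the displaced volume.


Formula: S = 1.7*L*T + V/T with V = Cb*L*B*T, i.e. S = L * (1.7*T + Cb*B)
Step 1 — 1.7*T = 1.7 * 13.7 = 23.29 m
Step 2 — Cb*B = 0.7 * 35.3 = 24.71 m
Step 3 — 1.7*T + Cb*B = 23.29 + 24.71 = 48.0 m
Step 4 — S = 228.8 * 48.0 ≈ 10982 m^2 (5 s.f.)

10982 m^2


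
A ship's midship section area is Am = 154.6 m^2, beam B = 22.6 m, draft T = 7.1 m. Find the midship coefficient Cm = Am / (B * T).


Formula: Cm = Am / (B * T)
Step 1 — B * T = 22.6 * 7.1 = 160.46 m^2
Step 2 — Cm = 154.6 / 160.46 ≈ 0.96348 (5 s.f.)

0.96348


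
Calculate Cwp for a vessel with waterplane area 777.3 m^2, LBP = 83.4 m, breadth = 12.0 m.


Formula: Cwp = Aw / (L * B)
Step 1 — L * B = 83.4 * 12.0 = 1000.8 m^2
Step 2 — Cwp = 777.3 / 1000.8 ≈ 0.77668 (5 s.f.)

0.77668


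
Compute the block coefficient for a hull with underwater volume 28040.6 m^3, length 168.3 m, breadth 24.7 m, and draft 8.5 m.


Formula: Cb = V / (L * B * T)
Step 1 — L * B * T = 168.3 * 24.7 * 8.5 = 35334.585 m^3
Step 2 — Cb = 28040.6 / 35334.585 ≈ 0.79357 (5 s.f.)

0.79357


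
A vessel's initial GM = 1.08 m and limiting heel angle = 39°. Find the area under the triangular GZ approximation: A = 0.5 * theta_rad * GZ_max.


Formula: GZ_max = GM * sin(theta); Area = 0.5 * theta_rad * GZ_max
Step 1 — GZ_max = 1.08 * sin(39°) = 1.08 * 0.62932 = 0.679666 m
Step 2 — theta_rad = 39 * pi/180 = 0.680678 rad
Step 3 — Area = 0.5 * 0.680678 * 0.679666 ≈ 0.23132 m·rad (5 s.f.)

0.23132 m·rad


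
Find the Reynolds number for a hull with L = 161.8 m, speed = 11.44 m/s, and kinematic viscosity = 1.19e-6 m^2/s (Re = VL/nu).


Formula: Re = V * L / nu
Step 1 — V * L = 11.44 * 161.8 = 1850.992 m^2/s
Step 2 — Re = 1850.992 / 1.19e-6 = 1.56e+09

1.56e+09


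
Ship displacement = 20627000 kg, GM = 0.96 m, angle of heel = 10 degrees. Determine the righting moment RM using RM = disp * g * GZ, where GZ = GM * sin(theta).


Formula: GZ = GM * sin(theta); RM = disp * g * GZ
Step 1 — GZ = 0.96 * sin(10°) = 0.96 * 0.173648 = 0.166702 m
Step 2 — RM = 20627000 * 9.81 * 0.166702 ≈ 33732000 N·m (5 s.f.)

33732000 N·m


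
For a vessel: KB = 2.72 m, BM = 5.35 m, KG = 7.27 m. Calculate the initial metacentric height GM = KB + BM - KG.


Formula: GM = KB + BM - KG
Step 1 — KM = KB + BM = 2.72 + 5.35 = 8.07 m
Step 2 — GM = KM - KG = 8.07 - 7.27 = 0.8 m

0.8 m


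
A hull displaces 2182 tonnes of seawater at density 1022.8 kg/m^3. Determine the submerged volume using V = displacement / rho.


Formula: V = mass / rho
Step 1 — convert tonnes to kg: 2182 t * 1000 = 2182000 kg
Step 2 — V = 2182000 / 1022.8 ≈ 2133.4 m^3 (5 s.f.)

2133.4 m^3


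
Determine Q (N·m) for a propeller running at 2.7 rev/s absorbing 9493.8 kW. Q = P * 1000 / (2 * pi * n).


Formula: Q = P_W / (2 * pi * n)
Step 1 — P_W = 9493.8 kW * 1000 = 9493800.0 W
Step 2 — 2 * pi * n = 2 * pi * 2.7 = 16.9646
Step 3 — Q = 9493800.0 / 16.9646 ≈ 559620 N·m (5 s.f.)

559620 N·m


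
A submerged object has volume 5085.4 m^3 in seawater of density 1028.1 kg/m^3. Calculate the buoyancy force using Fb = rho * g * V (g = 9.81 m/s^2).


Formula: Fb = rho * g * V
Substituting: Fb = 1028.1 * 9.81 * 5085.4
Intermediate: 1028.1 * 9.81 = 10085.661
Result: Fb = 10085.661 * 5085.4 ≈ 51290000 N (5 s.f.)

51290000 N


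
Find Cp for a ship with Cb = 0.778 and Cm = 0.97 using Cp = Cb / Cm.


Formula: Cp = Cb / Cm
Substituting: Cp = 0.778 / 0.97
Result: Cp ≈ 0.80206 (5 s.f.)

0.80206


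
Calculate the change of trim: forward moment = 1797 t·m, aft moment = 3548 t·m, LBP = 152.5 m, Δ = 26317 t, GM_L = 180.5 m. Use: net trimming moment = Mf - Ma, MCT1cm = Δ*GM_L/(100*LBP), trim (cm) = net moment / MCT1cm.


Formula: net trimming moment = Mf - Ma; MCT1cm = Δ*GM_L/(100*LBP); trim = net moment / MCT1cm
Step 1 — net trimming moment = 1797 - 3548 = -1751 t·m
Step 2 — MCT1cm = 26317 * 180.5 / (100 * 152.5) = 311.4897 t·m/cm
Step 3 — trim = -1751 / 311.4897 ≈ -5.6214 cm (5 s.f.)

-5.6214 cm


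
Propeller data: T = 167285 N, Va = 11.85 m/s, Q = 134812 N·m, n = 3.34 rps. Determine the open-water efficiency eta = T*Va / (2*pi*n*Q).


Formula: eta = T * Va / (2 * pi * n * Q)
Step 1 — numerator = T * Va = 167285 * 11.85 = 1982327.25
Step 2 — 2 * pi * n = 2 * pi * 3.34 = 20.985839
Step 3 — denominator = 20.985839 * 134812 = 2829142.93
Step 4 — eta = 1982327.25 / 2829142.93 ≈ 0.70068 (5 s.f.)

0.70068


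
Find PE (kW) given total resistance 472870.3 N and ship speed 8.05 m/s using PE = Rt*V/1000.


Formula: PE = Rt * V / 1000 (kW)
Step 1 — PE (W) = 472870.3 * 8.05 = 3806605.915 W
Step 2 — PE (kW) = 3806605.915 / 1000 ≈ 3806.6 kW (5 s.f.)

3806.6 kW


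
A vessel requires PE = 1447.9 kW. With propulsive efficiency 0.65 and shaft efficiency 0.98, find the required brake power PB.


Formula: PB = PE / (eta_D * eta_S)
Step 1 — combined efficiency = eta_D * eta_S = 0.65 * 0.98 = 0.637
Step 2 — PB = 1447.9 / 0.637 ≈ 2273.0 kW (5 s.f.)

2273.0 kW


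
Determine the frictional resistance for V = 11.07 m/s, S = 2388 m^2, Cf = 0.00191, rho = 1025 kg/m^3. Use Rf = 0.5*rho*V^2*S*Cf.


Formula: Rf = 0.5 * rho * V^2 * S * Cf
Step 1 — V^2 = 11.07^2 = 122.5449
Step 2 — 0.5 * rho * V^2 = 0.5 * 1025 * 122.5449 = 62804.26125
Step 3 — Rf = 62804.26125 * 2388 * 0.00191 ≈ 286460 N (5 s.f.)

286460 N


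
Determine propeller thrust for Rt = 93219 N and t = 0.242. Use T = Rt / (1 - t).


Formula: T = Rt / (1 - t)
Step 1 — (1 - t) = 1 - 0.242 = 0.758
Step 2 — T = 93219 / 0.758 ≈ 122980 N (5 s.f.)

122980 N


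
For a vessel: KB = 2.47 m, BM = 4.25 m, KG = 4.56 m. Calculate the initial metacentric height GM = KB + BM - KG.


Formula: GM = KB + BM - KG
Step 1 — KM = KB + BM = 2.47 + 4.25 = 6.72 m
Step 2 — GM = KM - KG = 6.72 - 4.56 = 2.16 m

2.16 m


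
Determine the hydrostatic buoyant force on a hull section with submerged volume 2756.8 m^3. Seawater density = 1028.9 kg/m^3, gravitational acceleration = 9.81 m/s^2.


Formula: Fb = rho * g * V
Substituting: Fb = 1028.9 * 9.81 * 2756.8
Intermediate: 1028.9 * 9.81 = 10093.509
Result: Fb = 10093.509 * 2756.8 ≈ 27826000 N (5 s.f.)

27826000 N


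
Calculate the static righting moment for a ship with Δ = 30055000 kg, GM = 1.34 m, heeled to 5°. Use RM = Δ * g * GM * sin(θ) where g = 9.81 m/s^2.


Formula: GZ = GM * sin(theta); RM = disp * g * GZ
Step 1 — GZ = 1.34 * sin(5°) = 1.34 * 0.087156 = 0.116789 m
Step 2 — RM = 30055000 * 9.81 * 0.116789 ≈ 34434000 N·m (5 s.f.)

34434000 N·m


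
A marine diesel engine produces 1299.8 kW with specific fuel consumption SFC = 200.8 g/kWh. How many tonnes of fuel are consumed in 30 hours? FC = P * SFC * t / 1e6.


Formula: FC (tonnes) = P * SFC * t / 1,000,000
Step 1 — P * SFC * t = 1299.8 * 200.8 * 30 = 7829995.2 g
Step 2 — FC (tonnes) = 7829995.2 / 1,000,000 ≈ 7.8300 tonnes (5 s.f.)

7.8300 tonnes


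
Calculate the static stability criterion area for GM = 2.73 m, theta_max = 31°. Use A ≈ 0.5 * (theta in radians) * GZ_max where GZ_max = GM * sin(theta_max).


Formula: GZ_max = GM * sin(theta); Area = 0.5 * theta_rad * GZ_max
Step 1 — GZ_max = 2.73 * sin(31°) = 2.73 * 0.515038 = 1.406054 m
Step 2 — theta_rad = 31 * pi/180 = 0.541052 rad
Step 3 — Area = 0.5 * 0.541052 * 1.406054 ≈ 0.38037 m·rad (5 s.f.)

0.38037 m·rad


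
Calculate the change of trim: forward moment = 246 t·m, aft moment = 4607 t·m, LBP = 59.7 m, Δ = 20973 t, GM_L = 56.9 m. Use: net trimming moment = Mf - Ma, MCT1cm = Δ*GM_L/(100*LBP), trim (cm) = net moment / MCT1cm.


Formula: net trimming moment = Mf - Ma; MCT1cm = Δ*GM_L/(100*LBP); trim = net moment / MCT1cm
Step 1 — net trimming moment = 246 - 4607 = -4361 t·m
Step 2 — MCT1cm = 20973 * 56.9 / (100 * 59.7) = 199.8934 t·m/cm
Step 3 — trim = -4361 / 199.8934 ≈ -21.817 cm (5 s.f.)

-21.817 cm
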